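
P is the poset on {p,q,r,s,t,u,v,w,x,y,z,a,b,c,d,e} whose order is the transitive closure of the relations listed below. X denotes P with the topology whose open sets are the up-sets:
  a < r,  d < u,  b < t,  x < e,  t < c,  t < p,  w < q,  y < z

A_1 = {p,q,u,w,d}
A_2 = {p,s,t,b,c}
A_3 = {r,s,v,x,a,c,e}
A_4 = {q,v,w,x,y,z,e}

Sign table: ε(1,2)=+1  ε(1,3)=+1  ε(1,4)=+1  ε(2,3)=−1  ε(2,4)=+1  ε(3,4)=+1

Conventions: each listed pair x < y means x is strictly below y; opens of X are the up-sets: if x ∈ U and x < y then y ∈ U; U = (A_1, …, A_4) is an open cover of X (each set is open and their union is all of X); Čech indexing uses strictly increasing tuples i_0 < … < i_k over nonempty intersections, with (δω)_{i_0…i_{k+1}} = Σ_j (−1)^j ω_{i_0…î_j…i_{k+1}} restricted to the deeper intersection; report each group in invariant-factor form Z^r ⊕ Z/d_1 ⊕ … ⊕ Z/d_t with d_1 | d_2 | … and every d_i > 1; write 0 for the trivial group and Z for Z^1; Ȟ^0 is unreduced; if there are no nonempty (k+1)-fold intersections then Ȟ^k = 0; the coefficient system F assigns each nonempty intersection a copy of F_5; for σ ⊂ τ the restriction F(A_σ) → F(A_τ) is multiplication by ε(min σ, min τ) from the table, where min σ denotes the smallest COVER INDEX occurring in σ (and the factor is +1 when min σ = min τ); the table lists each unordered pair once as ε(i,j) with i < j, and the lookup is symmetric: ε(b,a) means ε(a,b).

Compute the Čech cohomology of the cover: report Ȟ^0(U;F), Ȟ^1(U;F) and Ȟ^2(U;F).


intersection data:
  A12={p} A14={q,w} A23={s,c} A34={v,x,e}
C dims 4,4; δ0: rk_F5 4
Ȟ^0 = (4 − 4) − 0 = 0, so Ȟ^0 ≅ 0
Ȟ^1 = (4 − 0) − 4 = 0, so Ȟ^1 ≅ 0
Ȟ^2 = (0 − 0) − 0 = 0, so Ȟ^2 ≅ 0

Ȟ^0 ≅ 0, Ȟ^1 ≅ 0, Ȟ^2 ≅ 0


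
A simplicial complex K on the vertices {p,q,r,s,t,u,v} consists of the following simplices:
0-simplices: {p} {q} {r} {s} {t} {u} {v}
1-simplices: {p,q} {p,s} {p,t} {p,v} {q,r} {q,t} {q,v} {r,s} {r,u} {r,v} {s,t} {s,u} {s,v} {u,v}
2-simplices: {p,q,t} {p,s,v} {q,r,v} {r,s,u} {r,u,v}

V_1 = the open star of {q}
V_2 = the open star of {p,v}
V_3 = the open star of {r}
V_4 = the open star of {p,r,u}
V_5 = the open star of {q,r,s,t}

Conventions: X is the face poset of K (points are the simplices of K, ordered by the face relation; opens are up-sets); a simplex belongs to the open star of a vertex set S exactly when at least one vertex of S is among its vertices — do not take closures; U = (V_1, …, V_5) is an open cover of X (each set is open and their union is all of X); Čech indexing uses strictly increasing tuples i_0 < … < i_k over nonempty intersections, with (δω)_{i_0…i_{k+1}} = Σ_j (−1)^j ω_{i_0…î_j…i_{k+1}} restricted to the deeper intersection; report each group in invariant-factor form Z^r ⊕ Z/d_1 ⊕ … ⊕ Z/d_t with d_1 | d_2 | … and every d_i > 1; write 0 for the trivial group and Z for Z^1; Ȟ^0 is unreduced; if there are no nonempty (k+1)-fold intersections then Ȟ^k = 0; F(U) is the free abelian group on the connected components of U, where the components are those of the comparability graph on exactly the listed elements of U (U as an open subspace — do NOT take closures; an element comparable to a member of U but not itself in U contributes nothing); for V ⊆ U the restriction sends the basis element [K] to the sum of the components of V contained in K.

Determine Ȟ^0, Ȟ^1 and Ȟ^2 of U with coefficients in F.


Ȟ^0 ≅ Z; Ȟ^1 ≅ Z^2; Ȟ^2 ≅ 0

nerve simplices:
  V1={{q},{p,q},{q,r},{q,t},{q,v},{p,q,t},{q,r,v}} V2={{p},{v},{p,q},{p,s},{p,t},{p,v},{q,v},{r,v},{s,v},{u,v},{p,q,t},{p,s,v},{q,r,v},{r,u,v}} V3={{r},{q,r},{r,s},{r,u},{r,v},{q,r,v},{r,s,u},{r,u,v}} V4={{p},{r},{u},{p,q},{p,s},{p,t},{p,v},{q,r},{r,s},{r,u},{r,v},{s,u},{u,v},{p,q,t},{p,s,v},{q,r,v},{r,s,u},{r,u,v}} V5={{q},{r},{s},{t},{p,q},{p,s},{p,t},{q,r},{q,t},{q,v},{r,s},{r,u},{r,v},{s,t},{s,u},{s,v},{p,q,t},{p,s,v},{q,r,v},{r,s,u},{r,u,v}}
  V12={{p,q},{q,v},{p,q,t},{q,r,v}} V13={{q,r},{q,r,v}} V14={{p,q},{q,r},{p,q,t},{q,r,v}} V15={{q},{p,q},{q,r},{q,t},{q,v},{p,q,t},{q,r,v}} V23={{r,v},{q,r,v},{r,u,v}} V24={{p},{p,q},{p,s},{p,t},{p,v},{r,v},{u,v},{p,q,t},{p,s,v},{q,r,v},{r,u,v}} V25={{p,q},{p,s},{p,t},{q,v},{r,v},{s,v},{p,q,t},{p,s,v},{q,r,v},{r,u,v}} V34={{r},{q,r},{r,s},{r,u},{r,v},{q,r,v},{r,s,u},{r,u,v}} V35={{r},{q,r},{r,s},{r,u},{r,v},{q,r,v},{r,s,u},{r,u,v}} V45={{r},{p,q},{p,s},{p,t},{q,r},{r,s},{r,u},{r,v},{s,u},{p,q,t},{p,s,v},{q,r,v},{r,s,u},{r,u,v}}
  V123={{q,r,v}} V124={{p,q},{p,q,t},{q,r,v}} V125={{p,q},{q,v},{p,q,t},{q,r,v}} V134={{q,r},{q,r,v}} V135={{q,r},{q,r,v}} V145={{p,q},{q,r},{p,q,t},{q,r,v}} V234={{r,v},{q,r,v},{r,u,v}} V235={{r,v},{q,r,v},{r,u,v}} V245={{p,q},{p,s},{p,t},{r,v},{p,q,t},{p,s,v},{q,r,v},{r,u,v}} V345={{r},{q,r},{r,s},{r,u},{r,v},{q,r,v},{r,s,u},{r,u,v}}
  V1234={{q,r,v}} V1235={{q,r,v}} V1245={{p,q},{p,q,t},{q,r,v}} V1345={{q,r},{q,r,v}} V2345={{r,v},{q,r,v},{r,u,v}}
  V12345={{q,r,v}}
components per intersection:
  V1: {{q},{p,q},{q,r},{q,t},{q,v},{p,q,t},{q,r,v}}
  V2: {{p},{v},{p,q},{p,s},{p,t},{p,v},{q,v},{r,v},{s,v},{u,v},{p,q,t},{p,s,v},{q,r,v},{r,u,v}}
  V3: {{r},{q,r},{r,s},{r,u},{r,v},{q,r,v},{r,s,u},{r,u,v}}
  V4: {{p},{p,q},{p,s},{p,t},{p,v},{p,q,t},{p,s,v}} {{r},{u},{q,r},{r,s},{r,u},{r,v},{s,u},{u,v},{q,r,v},{r,s,u},{r,u,v}}
  V5: {{q},{r},{s},{t},{p,q},{p,s},{p,t},{q,r},{q,t},{q,v},{r,s},{r,u},{r,v},{s,t},{s,u},{s,v},{p,q,t},{p,s,v},{q,r,v},{r,s,u},{r,u,v}}
  V12: {{p,q},{p,q,t}} {{q,v},{q,r,v}}
  V13: {{q,r},{q,r,v}}
  V14: {{p,q},{p,q,t}} {{q,r},{q,r,v}}
  V15: {{q},{p,q},{q,r},{q,t},{q,v},{p,q,t},{q,r,v}}
  V23: {{r,v},{q,r,v},{r,u,v}}
  V24: {{p},{p,q},{p,s},{p,t},{p,v},{p,q,t},{p,s,v}} {{r,v},{u,v},{q,r,v},{r,u,v}}
  V25: {{p,q},{p,t},{p,q,t}} {{p,s},{s,v},{p,s,v}} {{q,v},{r,v},{q,r,v},{r,u,v}}
  V34: {{r},{q,r},{r,s},{r,u},{r,v},{q,r,v},{r,s,u},{r,u,v}}
  V35: {{r},{q,r},{r,s},{r,u},{r,v},{q,r,v},{r,s,u},{r,u,v}}
  V45: {{r},{q,r},{r,s},{r,u},{r,v},{s,u},{q,r,v},{r,s,u},{r,u,v}} {{p,q},{p,t},{p,q,t}} {{p,s},{p,s,v}}
  V123: {{q,r,v}}
  V124: {{p,q},{p,q,t}} {{q,r,v}}
  V125: {{p,q},{p,q,t}} {{q,v},{q,r,v}}
  V134: {{q,r},{q,r,v}}
  V135: {{q,r},{q,r,v}}
  V145: {{p,q},{p,q,t}} {{q,r},{q,r,v}}
  V234: {{r,v},{q,r,v},{r,u,v}}
  V235: {{r,v},{q,r,v},{r,u,v}}
  V245: {{p,q},{p,t},{p,q,t}} {{p,s},{p,s,v}} {{r,v},{q,r,v},{r,u,v}}
  V345: {{r},{q,r},{r,s},{r,u},{r,v},{q,r,v},{r,s,u},{r,u,v}}
  V1234: {{q,r,v}}
  V1235: {{q,r,v}}
  V1245: {{p,q},{p,q,t}} {{q,r,v}}
  V1345: {{q,r},{q,r,v}}
  V2345: {{r,v},{q,r,v},{r,u,v}}
  V12345: {{q,r,v}}
C dims 6,17,15,6; δ0: rk 5, SNF 1^5; δ1: rk 10, SNF 1^10; δ2: rk 5, SNF 1^5
degree 0: 6−5−0 = 1 → Ȟ^0 ≅ Z
degree 1: 17−10−5 = 2 → Ȟ^1 ≅ Z^2
degree 2: 15−5−10 = 0 → Ȟ^2 ≅ 0


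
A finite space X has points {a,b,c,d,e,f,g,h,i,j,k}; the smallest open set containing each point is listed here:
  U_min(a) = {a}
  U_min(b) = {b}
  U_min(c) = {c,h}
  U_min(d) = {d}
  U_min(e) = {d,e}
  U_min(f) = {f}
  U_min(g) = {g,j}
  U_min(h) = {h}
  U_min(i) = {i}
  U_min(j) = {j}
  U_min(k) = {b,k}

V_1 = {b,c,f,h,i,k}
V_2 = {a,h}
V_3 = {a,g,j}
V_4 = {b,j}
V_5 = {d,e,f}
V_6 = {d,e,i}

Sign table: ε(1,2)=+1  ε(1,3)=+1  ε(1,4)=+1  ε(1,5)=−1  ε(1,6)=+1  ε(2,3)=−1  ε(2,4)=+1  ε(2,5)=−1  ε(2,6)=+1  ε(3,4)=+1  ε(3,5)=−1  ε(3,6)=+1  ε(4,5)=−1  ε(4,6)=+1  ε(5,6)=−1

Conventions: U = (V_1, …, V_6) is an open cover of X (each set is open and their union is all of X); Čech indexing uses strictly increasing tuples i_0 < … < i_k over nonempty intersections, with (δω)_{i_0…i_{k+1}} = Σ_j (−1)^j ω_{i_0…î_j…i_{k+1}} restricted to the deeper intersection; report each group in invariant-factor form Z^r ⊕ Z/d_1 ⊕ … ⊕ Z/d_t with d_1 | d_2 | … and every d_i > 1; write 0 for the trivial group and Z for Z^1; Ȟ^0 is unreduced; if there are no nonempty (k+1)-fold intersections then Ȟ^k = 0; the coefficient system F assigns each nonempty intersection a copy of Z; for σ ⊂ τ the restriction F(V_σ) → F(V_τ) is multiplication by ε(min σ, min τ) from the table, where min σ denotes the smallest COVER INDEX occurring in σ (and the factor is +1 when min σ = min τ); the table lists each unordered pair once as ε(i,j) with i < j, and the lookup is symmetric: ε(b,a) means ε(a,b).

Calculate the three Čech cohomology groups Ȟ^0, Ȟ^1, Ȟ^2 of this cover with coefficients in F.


Ȟ^0 = 0, Ȟ^1 = Z ⊕ Z/2 and Ȟ^2 = 0

intersection data:
  V12={h} V14={b} V15={f} V16={i} V23={a} V34={j} V56={d,e}
C dims 6,7; δ0: rk 6, SNF 1^5·2
Ȟ^0 = (6 − 6) − 0 = 0, so Ȟ^0 ≅ 0
Ȟ^1 = (7 − 0) − 6 = 1 plus torsion [2], so Ȟ^1 ≅ Z ⊕ Z/2
Ȟ^2 = (0 − 0) − 0 = 0, so Ȟ^2 ≅ 0


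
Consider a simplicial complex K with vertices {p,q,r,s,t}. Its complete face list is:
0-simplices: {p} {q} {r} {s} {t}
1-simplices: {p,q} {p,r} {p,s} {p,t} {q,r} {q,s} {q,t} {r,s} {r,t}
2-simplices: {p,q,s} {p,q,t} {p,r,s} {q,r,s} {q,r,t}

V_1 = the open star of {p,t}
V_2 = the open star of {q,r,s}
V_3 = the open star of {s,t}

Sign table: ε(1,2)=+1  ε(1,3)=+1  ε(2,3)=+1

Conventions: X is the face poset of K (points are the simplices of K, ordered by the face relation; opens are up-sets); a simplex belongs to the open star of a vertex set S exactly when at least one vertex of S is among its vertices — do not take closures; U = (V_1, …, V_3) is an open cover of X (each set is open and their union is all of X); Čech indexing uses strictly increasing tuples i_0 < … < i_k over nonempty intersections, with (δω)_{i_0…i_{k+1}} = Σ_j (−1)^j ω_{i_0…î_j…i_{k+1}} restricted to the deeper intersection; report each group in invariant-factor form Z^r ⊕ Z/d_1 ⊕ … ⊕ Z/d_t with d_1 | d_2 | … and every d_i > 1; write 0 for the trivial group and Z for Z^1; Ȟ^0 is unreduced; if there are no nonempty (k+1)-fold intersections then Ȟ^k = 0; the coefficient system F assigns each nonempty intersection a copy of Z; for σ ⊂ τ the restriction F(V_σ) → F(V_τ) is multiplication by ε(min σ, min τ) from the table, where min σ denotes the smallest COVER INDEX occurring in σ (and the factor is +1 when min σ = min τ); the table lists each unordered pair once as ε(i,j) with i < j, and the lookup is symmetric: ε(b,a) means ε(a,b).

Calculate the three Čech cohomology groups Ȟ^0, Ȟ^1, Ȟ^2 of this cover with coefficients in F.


Ȟ^0(U;F) ≅ Z,  Ȟ^1(U;F) ≅ 0,  Ȟ^2(U;F) ≅ 0

intersection data:
  V1={{p},{t},{p,q},{p,r},{p,s},{p,t},{q,t},{r,t},{p,q,s},{p,q,t},{p,r,s},{q,r,t}} V2={{q},{r},{s},{p,q},{p,r},{p,s},{q,r},{q,s},{q,t},{r,s},{r,t},{p,q,s},{p,q,t},{p,r,s},{q,r,s},{q,r,t}} V3={{s},{t},{p,s},{p,t},{q,s},{q,t},{r,s},{r,t},{p,q,s},{p,q,t},{p,r,s},{q,r,s},{q,r,t}}
  V12={{p,q},{p,r},{p,s},{q,t},{r,t},{p,q,s},{p,q,t},{p,r,s},{q,r,t}} V13={{t},{p,s},{p,t},{q,t},{r,t},{p,q,s},{p,q,t},{p,r,s},{q,r,t}} V23={{s},{p,s},{q,s},{q,t},{r,s},{r,t},{p,q,s},{p,q,t},{p,r,s},{q,r,s},{q,r,t}}
  V123={{p,s},{q,t},{r,t},{p,q,s},{p,q,t},{p,r,s},{q,r,t}}
C dims 3,3,1; δ0: rk 2, SNF 1^2; δ1: rk 1, SNF 1^1
Ȟ^0 = (3 − 2) − 0 = 1, so Ȟ^0 ≅ Z
Ȟ^1 = (3 − 1) − 2 = 0, so Ȟ^1 ≅ 0
Ȟ^2 = (1 − 0) − 1 = 0, so Ȟ^2 ≅ 0


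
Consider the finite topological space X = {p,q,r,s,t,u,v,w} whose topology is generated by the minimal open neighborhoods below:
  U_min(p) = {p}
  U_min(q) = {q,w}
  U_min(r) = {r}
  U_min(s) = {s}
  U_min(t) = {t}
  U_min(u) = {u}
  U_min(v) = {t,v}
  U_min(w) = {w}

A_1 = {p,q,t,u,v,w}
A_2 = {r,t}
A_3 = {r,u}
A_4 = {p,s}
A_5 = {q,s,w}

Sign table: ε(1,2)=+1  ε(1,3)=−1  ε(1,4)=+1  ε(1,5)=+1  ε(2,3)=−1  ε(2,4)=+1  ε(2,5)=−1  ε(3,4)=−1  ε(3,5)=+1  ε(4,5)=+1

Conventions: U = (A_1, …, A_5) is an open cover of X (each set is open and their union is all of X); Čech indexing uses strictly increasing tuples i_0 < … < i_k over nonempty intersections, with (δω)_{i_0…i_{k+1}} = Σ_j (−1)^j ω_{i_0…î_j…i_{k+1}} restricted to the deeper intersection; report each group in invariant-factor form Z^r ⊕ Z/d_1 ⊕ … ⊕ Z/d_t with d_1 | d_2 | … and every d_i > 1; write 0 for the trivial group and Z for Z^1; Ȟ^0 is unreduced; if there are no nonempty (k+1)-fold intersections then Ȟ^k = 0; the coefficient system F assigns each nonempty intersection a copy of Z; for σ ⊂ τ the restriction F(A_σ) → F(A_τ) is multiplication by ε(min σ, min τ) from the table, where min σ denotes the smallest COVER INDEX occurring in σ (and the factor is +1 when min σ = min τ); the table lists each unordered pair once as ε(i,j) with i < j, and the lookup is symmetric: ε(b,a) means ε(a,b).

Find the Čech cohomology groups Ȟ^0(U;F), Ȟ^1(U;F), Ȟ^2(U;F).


nonempty intersections:
  A12={t} A13={u} A14={p} A15={q,w} A23={r} A45={s}
C dims 5,6; δ0: rk 4, SNF 1^4
Ȟ^0: (5−4)−0=1 ⇒ Z
Ȟ^1: (6−0)−4=2 ⇒ Z^2
Ȟ^2: (0−0)−0=0 ⇒ 0

Ȟ^0(U;F) ≅ Z; Ȟ^1(U;F) ≅ Z^2; Ȟ^2(U;F) ≅ 0


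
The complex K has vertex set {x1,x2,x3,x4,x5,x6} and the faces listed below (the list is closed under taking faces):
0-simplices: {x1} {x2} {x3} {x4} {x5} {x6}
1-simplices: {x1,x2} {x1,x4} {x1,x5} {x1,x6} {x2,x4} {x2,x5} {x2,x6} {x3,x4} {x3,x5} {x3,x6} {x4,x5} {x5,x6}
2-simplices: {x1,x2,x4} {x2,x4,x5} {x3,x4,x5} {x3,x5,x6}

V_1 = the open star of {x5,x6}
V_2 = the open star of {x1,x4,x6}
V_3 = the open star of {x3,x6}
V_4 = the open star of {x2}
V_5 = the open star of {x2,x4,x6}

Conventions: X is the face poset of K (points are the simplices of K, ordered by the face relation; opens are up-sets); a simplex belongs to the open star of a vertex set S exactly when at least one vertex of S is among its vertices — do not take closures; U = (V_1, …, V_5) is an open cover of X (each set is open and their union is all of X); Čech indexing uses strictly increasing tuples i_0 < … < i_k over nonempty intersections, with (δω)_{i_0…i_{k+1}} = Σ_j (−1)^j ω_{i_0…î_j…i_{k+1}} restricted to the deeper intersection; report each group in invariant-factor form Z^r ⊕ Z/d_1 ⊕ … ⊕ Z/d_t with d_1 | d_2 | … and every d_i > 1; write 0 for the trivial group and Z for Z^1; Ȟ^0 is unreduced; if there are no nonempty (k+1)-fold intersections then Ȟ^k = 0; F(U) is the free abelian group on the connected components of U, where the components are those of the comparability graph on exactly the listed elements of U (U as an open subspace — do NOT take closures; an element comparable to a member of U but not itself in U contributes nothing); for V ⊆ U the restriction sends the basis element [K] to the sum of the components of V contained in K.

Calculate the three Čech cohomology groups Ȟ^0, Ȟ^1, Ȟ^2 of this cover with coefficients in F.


Ȟ^0(U;F) ≅ Z, Ȟ^1(U;F) ≅ Z^3, Ȟ^2(U;F) ≅ 0

intersection data:
  V1={{x5},{x6},{x1,x5},{x1,x6},{x2,x5},{x2,x6},{x3,x5},{x3,x6},{x4,x5},{x5,x6},{x2,x4,x5},{x3,x4,x5},{x3,x5,x6}} V2={{x1},{x4},{x6},{x1,x2},{x1,x4},{x1,x5},{x1,x6},{x2,x4},{x2,x6},{x3,x4},{x3,x6},{x4,x5},{x5,x6},{x1,x2,x4},{x2,x4,x5},{x3,x4,x5},{x3,x5,x6}} V3={{x3},{x6},{x1,x6},{x2,x6},{x3,x4},{x3,x5},{x3,x6},{x5,x6},{x3,x4,x5},{x3,x5,x6}} V4={{x2},{x1,x2},{x2,x4},{x2,x5},{x2,x6},{x1,x2,x4},{x2,x4,x5}} V5={{x2},{x4},{x6},{x1,x2},{x1,x4},{x1,x6},{x2,x4},{x2,x5},{x2,x6},{x3,x4},{x3,x6},{x4,x5},{x5,x6},{x1,x2,x4},{x2,x4,x5},{x3,x4,x5},{x3,x5,x6}}
  V12={{x6},{x1,x5},{x1,x6},{x2,x6},{x3,x6},{x4,x5},{x5,x6},{x2,x4,x5},{x3,x4,x5},{x3,x5,x6}} V13={{x6},{x1,x6},{x2,x6},{x3,x5},{x3,x6},{x5,x6},{x3,x4,x5},{x3,x5,x6}} V14={{x2,x5},{x2,x6},{x2,x4,x5}} V15={{x6},{x1,x6},{x2,x5},{x2,x6},{x3,x6},{x4,x5},{x5,x6},{x2,x4,x5},{x3,x4,x5},{x3,x5,x6}} V23={{x6},{x1,x6},{x2,x6},{x3,x4},{x3,x6},{x5,x6},{x3,x4,x5},{x3,x5,x6}} V24={{x1,x2},{x2,x4},{x2,x6},{x1,x2,x4},{x2,x4,x5}} V25={{x4},{x6},{x1,x2},{x1,x4},{x1,x6},{x2,x4},{x2,x6},{x3,x4},{x3,x6},{x4,x5},{x5,x6},{x1,x2,x4},{x2,x4,x5},{x3,x4,x5},{x3,x5,x6}} V34={{x2,x6}} V35={{x6},{x1,x6},{x2,x6},{x3,x4},{x3,x6},{x5,x6},{x3,x4,x5},{x3,x5,x6}} V45={{x2},{x1,x2},{x2,x4},{x2,x5},{x2,x6},{x1,x2,x4},{x2,x4,x5}}
  V123={{x6},{x1,x6},{x2,x6},{x3,x6},{x5,x6},{x3,x4,x5},{x3,x5,x6}} V124={{x2,x6},{x2,x4,x5}} V125={{x6},{x1,x6},{x2,x6},{x3,x6},{x4,x5},{x5,x6},{x2,x4,x5},{x3,x4,x5},{x3,x5,x6}} V134={{x2,x6}} V135={{x6},{x1,x6},{x2,x6},{x3,x6},{x5,x6},{x3,x4,x5},{x3,x5,x6}} V145={{x2,x5},{x2,x6},{x2,x4,x5}} V234={{x2,x6}} V235={{x6},{x1,x6},{x2,x6},{x3,x4},{x3,x6},{x5,x6},{x3,x4,x5},{x3,x5,x6}} V245={{x1,x2},{x2,x4},{x2,x6},{x1,x2,x4},{x2,x4,x5}} V345={{x2,x6}}
  V1234={{x2,x6}} V1235={{x6},{x1,x6},{x2,x6},{x3,x6},{x5,x6},{x3,x4,x5},{x3,x5,x6}} V1245={{x2,x6},{x2,x4,x5}} V1345={{x2,x6}} V2345={{x2,x6}}
  V12345={{x2,x6}}
components per intersection:
  V1: {{x5},{x6},{x1,x5},{x1,x6},{x2,x5},{x2,x6},{x3,x5},{x3,x6},{x4,x5},{x5,x6},{x2,x4,x5},{x3,x4,x5},{x3,x5,x6}}
  V2: {{x1},{x4},{x6},{x1,x2},{x1,x4},{x1,x5},{x1,x6},{x2,x4},{x2,x6},{x3,x4},{x3,x6},{x4,x5},{x5,x6},{x1,x2,x4},{x2,x4,x5},{x3,x4,x5},{x3,x5,x6}}
  V3: {{x3},{x6},{x1,x6},{x2,x6},{x3,x4},{x3,x5},{x3,x6},{x5,x6},{x3,x4,x5},{x3,x5,x6}}
  V4: {{x2},{x1,x2},{x2,x4},{x2,x5},{x2,x6},{x1,x2,x4},{x2,x4,x5}}
  V5: {{x2},{x4},{x6},{x1,x2},{x1,x4},{x1,x6},{x2,x4},{x2,x5},{x2,x6},{x3,x4},{x3,x6},{x4,x5},{x5,x6},{x1,x2,x4},{x2,x4,x5},{x3,x4,x5},{x3,x5,x6}}
  V12: {{x6},{x1,x6},{x2,x6},{x3,x6},{x5,x6},{x3,x5,x6}} {{x1,x5}} {{x4,x5},{x2,x4,x5},{x3,x4,x5}}
  V13: {{x6},{x1,x6},{x2,x6},{x3,x5},{x3,x6},{x5,x6},{x3,x4,x5},{x3,x5,x6}}
  V14: {{x2,x5},{x2,x4,x5}} {{x2,x6}}
  V15: {{x6},{x1,x6},{x2,x6},{x3,x6},{x5,x6},{x3,x5,x6}} {{x2,x5},{x4,x5},{x2,x4,x5},{x3,x4,x5}}
  V23: {{x6},{x1,x6},{x2,x6},{x3,x6},{x5,x6},{x3,x5,x6}} {{x3,x4},{x3,x4,x5}}
  V24: {{x1,x2},{x2,x4},{x1,x2,x4},{x2,x4,x5}} {{x2,x6}}
  V25: {{x4},{x1,x2},{x1,x4},{x2,x4},{x3,x4},{x4,x5},{x1,x2,x4},{x2,x4,x5},{x3,x4,x5}} {{x6},{x1,x6},{x2,x6},{x3,x6},{x5,x6},{x3,x5,x6}}
  V34: {{x2,x6}}
  V35: {{x6},{x1,x6},{x2,x6},{x3,x6},{x5,x6},{x3,x5,x6}} {{x3,x4},{x3,x4,x5}}
  V45: {{x2},{x1,x2},{x2,x4},{x2,x5},{x2,x6},{x1,x2,x4},{x2,x4,x5}}
  V123: {{x6},{x1,x6},{x2,x6},{x3,x6},{x5,x6},{x3,x5,x6}} {{x3,x4,x5}}
  V124: {{x2,x6}} {{x2,x4,x5}}
  V125: {{x6},{x1,x6},{x2,x6},{x3,x6},{x5,x6},{x3,x5,x6}} {{x4,x5},{x2,x4,x5},{x3,x4,x5}}
  V134: {{x2,x6}}
  V135: {{x6},{x1,x6},{x2,x6},{x3,x6},{x5,x6},{x3,x5,x6}} {{x3,x4,x5}}
  V145: {{x2,x5},{x2,x4,x5}} {{x2,x6}}
  V234: {{x2,x6}}
  V235: {{x6},{x1,x6},{x2,x6},{x3,x6},{x5,x6},{x3,x5,x6}} {{x3,x4},{x3,x4,x5}}
  V245: {{x1,x2},{x2,x4},{x1,x2,x4},{x2,x4,x5}} {{x2,x6}}
  V345: {{x2,x6}}
  V1234: {{x2,x6}}
  V1235: {{x6},{x1,x6},{x2,x6},{x3,x6},{x5,x6},{x3,x5,x6}} {{x3,x4,x5}}
  V1245: {{x2,x6}} {{x2,x4,x5}}
  V1345: {{x2,x6}}
  V2345: {{x2,x6}}
  V12345: {{x2,x6}}
C dims 5,18,17,7; δ0: rk 4, SNF 1^4; δ1: rk 11, SNF 1^11; δ2: rk 6, SNF 1^6
Ȟ^0 = (5 − 4) − 0 = 1, so Ȟ^0 ≅ Z
Ȟ^1 = (18 − 11) − 4 = 3, so Ȟ^1 ≅ Z^3
Ȟ^2 = (17 − 6) − 11 = 0, so Ȟ^2 ≅ 0


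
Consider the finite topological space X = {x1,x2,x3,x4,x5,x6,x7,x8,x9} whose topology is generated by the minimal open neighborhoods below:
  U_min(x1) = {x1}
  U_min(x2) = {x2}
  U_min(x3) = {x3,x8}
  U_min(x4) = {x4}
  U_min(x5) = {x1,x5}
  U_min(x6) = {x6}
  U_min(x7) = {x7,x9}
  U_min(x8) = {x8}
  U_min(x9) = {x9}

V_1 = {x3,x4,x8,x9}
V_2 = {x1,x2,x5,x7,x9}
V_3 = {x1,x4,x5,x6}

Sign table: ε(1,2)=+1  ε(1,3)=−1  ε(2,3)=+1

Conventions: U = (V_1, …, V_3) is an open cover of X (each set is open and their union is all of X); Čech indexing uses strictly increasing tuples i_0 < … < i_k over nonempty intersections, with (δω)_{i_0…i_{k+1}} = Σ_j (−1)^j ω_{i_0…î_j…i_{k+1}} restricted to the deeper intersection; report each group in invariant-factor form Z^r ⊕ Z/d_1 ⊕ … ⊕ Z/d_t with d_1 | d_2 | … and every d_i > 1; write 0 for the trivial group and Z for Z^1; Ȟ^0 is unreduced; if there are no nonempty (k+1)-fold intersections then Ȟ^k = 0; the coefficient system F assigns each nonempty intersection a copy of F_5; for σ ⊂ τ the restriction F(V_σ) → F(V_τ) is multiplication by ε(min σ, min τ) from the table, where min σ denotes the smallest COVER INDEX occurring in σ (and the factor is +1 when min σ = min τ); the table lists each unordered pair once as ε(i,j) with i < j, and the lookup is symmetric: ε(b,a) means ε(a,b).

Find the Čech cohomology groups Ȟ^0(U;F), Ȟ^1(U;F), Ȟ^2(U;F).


Ȟ^0 ≅ 0, Ȟ^1 ≅ 0 and Ȟ^2 ≅ 0

cover nerve:
  V12={x9} V13={x4} V23={x1,x5}
C dims 3,3; δ0: rk_F5 3
Ȟ^0: (3−3)−0=0 ⇒ 0
Ȟ^1: (3−0)−3=0 ⇒ 0
Ȟ^2: (0−0)−0=0 ⇒ 0


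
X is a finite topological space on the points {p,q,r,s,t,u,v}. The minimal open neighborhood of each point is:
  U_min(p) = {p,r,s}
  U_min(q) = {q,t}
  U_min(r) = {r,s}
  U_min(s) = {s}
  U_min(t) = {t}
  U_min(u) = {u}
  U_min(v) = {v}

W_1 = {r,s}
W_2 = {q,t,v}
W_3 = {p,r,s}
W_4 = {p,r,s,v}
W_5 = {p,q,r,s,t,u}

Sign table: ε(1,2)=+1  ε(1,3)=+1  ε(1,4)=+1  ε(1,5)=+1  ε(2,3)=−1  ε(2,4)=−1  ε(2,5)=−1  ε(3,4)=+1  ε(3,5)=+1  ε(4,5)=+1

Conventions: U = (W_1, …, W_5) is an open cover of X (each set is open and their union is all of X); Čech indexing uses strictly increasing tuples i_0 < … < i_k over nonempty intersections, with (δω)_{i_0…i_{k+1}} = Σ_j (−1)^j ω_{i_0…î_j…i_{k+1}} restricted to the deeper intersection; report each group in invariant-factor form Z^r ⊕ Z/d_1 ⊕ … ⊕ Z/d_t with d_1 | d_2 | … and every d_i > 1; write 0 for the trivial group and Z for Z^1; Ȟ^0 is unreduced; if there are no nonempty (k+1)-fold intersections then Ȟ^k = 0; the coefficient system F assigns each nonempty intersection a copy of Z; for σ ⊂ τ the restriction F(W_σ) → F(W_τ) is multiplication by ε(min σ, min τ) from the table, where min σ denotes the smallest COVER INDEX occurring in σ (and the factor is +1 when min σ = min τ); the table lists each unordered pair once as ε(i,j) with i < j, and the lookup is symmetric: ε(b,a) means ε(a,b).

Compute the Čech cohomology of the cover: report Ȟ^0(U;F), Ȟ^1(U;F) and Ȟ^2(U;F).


nerve of the cover:
  W13={r,s} W14={r,s} W15={r,s} W24={v} W25={q,t} W34={p,r,s} W35={p,r,s} W45={p,r,s}
  W134={r,s} W135={r,s} W145={r,s} W345={p,r,s}
  W1345={r,s}
C dims 5,8,4,1; δ0: rk 4, SNF 1^4; δ1: rk 3, SNF 1^3; δ2: rk 1, SNF 1^1
Ȟ^0 = (5 − 4) − 0 = 1, so Ȟ^0 ≅ Z
Ȟ^1 = (8 − 3) − 4 = 1, so Ȟ^1 ≅ Z
Ȟ^2 = (4 − 1) − 3 = 0, so Ȟ^2 ≅ 0

Ȟ^0(U;F) ≅ Z; Ȟ^1(U;F) ≅ Z; Ȟ^2(U;F) ≅ 0


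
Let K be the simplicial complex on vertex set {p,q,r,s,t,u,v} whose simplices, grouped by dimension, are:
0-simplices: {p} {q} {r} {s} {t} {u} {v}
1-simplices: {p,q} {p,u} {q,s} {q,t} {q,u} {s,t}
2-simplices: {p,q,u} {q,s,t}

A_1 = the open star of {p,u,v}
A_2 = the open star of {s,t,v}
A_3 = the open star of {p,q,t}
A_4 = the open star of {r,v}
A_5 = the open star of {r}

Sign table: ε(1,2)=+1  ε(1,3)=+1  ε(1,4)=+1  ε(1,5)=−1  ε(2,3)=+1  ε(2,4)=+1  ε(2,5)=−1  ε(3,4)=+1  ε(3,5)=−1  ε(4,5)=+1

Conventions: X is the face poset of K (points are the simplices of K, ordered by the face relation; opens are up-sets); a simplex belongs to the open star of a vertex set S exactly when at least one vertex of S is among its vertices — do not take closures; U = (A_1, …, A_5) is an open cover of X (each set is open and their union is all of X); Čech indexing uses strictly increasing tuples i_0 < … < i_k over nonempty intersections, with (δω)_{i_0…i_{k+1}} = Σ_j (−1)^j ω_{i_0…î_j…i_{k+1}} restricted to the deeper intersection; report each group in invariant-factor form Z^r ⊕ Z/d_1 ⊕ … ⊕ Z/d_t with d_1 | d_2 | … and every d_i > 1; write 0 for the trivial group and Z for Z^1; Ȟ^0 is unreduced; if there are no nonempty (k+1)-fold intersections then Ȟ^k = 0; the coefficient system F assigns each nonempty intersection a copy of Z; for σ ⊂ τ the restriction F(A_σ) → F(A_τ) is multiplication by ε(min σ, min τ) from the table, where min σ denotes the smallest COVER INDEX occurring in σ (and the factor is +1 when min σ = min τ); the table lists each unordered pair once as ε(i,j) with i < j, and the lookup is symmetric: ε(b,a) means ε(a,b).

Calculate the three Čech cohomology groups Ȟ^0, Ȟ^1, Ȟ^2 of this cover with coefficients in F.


nonempty intersections:
  A1={{p},{u},{v},{p,q},{p,u},{q,u},{p,q,u}} A2={{s},{t},{v},{q,s},{q,t},{s,t},{q,s,t}} A3={{p},{q},{t},{p,q},{p,u},{q,s},{q,t},{q,u},{s,t},{p,q,u},{q,s,t}} A4={{r},{v}} A5={{r}}
  A12={{v}} A13={{p},{p,q},{p,u},{q,u},{p,q,u}} A14={{v}} A23={{t},{q,s},{q,t},{s,t},{q,s,t}} A24={{v}} A45={{r}}
  A124={{v}}
C dims 5,6,1; δ0: rk 4, SNF 1^4; δ1: rk 1, SNF 1^1
Ȟ^0: (5−4)−0=1 ⇒ Z
Ȟ^1: (6−1)−4=1 ⇒ Z
Ȟ^2: (1−0)−1=0 ⇒ 0

Ȟ^0(U;F) ≅ Z,  Ȟ^1(U;F) ≅ Z,  Ȟ^2(U;F) ≅ 0


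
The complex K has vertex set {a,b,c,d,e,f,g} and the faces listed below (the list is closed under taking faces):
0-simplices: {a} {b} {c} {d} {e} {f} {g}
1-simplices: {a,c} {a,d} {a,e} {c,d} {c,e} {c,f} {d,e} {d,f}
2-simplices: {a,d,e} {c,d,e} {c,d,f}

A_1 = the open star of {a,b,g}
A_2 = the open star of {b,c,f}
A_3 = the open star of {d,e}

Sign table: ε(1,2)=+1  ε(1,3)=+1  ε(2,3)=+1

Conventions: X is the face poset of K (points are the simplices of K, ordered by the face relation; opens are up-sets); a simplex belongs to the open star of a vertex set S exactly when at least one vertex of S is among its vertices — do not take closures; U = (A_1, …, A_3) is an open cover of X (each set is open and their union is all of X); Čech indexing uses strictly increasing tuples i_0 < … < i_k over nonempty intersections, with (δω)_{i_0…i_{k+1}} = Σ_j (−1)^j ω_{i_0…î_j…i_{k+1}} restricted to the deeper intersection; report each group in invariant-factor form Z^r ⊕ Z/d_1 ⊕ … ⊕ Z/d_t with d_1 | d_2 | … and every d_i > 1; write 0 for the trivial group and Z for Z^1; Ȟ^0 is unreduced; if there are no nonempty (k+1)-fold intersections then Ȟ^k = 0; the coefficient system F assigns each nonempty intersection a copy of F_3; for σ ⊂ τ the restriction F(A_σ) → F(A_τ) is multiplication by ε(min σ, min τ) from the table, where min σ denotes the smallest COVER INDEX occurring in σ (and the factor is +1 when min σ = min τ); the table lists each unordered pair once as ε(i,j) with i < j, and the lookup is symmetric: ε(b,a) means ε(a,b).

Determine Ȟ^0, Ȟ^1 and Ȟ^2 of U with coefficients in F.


Ȟ^0(U;F) ≅ Z/3, Ȟ^1(U;F) ≅ Z/3 and Ȟ^2(U;F) ≅ 0

nonempty overlaps:
  A1={{a},{b},{g},{a,c},{a,d},{a,e},{a,d,e}} A2={{b},{c},{f},{a,c},{c,d},{c,e},{c,f},{d,f},{c,d,e},{c,d,f}} A3={{d},{e},{a,d},{a,e},{c,d},{c,e},{d,e},{d,f},{a,d,e},{c,d,e},{c,d,f}}
  A12={{b},{a,c}} A13={{a,d},{a,e},{a,d,e}} A23={{c,d},{c,e},{d,f},{c,d,e},{c,d,f}}
C dims 3,3; δ0: rk_F3 2
degree 0: 3−2−0 = 1 → Ȟ^0 ≅ Z/3
degree 1: 3−0−2 = 1 → Ȟ^1 ≅ Z/3
degree 2: 0−0−0 = 0 → Ȟ^2 ≅ 0


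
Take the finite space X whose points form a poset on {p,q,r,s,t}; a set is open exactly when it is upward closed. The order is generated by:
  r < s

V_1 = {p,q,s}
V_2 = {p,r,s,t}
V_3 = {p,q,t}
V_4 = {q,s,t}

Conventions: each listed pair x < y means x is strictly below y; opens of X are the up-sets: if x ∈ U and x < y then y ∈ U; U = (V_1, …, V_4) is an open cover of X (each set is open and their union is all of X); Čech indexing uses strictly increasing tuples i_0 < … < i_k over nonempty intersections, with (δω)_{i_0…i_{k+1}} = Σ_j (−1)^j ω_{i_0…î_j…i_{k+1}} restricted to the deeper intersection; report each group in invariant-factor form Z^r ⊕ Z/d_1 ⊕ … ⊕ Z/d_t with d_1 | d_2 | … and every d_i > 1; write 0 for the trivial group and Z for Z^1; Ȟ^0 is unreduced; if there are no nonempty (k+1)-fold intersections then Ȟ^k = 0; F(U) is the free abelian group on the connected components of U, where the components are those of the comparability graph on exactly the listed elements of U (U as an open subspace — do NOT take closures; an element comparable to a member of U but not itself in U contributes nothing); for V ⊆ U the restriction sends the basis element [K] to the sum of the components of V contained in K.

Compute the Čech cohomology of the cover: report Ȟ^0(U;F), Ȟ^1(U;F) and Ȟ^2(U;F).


Ȟ^0(U;F) ≅ Z^4,  Ȟ^1(U;F) ≅ 0,  Ȟ^2(U;F) ≅ 0

nonempty overlaps:
  V12={p,s} V13={p,q} V14={q,s} V23={p,t} V24={s,t} V34={q,t}
  V123={p} V124={s} V134={q} V234={t}
components per intersection:
  V1: {p} {q} {s}
  V2: {p} {r,s} {t}
  V3: {p} {q} {t}
  V4: {q} {s} {t}
  V12: {p} {s}
  V13: {p} {q}
  V14: {q} {s}
  V23: {p} {t}
  V24: {s} {t}
  V34: {q} {t}
  V123: {p}
  V124: {s}
  V134: {q}
  V234: {t}
C dims 12,12,4; δ0: rk 8, SNF 1^8; δ1: rk 4, SNF 1^4
degree 0: 12−8−0 = 4 → Ȟ^0 ≅ Z^4
degree 1: 12−4−8 = 0 → Ȟ^1 ≅ 0
degree 2: 4−0−4 = 0 → Ȟ^2 ≅ 0


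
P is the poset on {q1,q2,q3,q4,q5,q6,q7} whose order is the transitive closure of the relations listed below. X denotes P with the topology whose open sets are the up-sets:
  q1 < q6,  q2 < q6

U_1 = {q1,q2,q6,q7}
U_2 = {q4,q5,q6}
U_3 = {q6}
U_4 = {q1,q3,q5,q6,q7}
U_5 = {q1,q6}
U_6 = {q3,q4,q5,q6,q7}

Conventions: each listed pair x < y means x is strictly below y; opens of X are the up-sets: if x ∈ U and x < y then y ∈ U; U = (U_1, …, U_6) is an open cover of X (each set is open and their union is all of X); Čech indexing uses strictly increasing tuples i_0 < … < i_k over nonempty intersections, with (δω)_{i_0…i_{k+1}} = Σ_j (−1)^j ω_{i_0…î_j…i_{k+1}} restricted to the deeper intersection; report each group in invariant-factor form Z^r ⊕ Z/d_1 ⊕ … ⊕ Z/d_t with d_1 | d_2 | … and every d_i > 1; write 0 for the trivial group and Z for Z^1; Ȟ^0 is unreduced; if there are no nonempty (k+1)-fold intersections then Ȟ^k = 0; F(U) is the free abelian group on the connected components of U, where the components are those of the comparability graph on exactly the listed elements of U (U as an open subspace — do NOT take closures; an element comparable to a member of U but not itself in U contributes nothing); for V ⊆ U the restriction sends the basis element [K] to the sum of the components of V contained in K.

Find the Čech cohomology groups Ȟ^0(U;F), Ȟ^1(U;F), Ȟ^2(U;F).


Ȟ^0 ≅ Z^5, Ȟ^1 ≅ 0, Ȟ^2 ≅ 0

cover nerve:
  U12={q6} U13={q6} U14={q1,q6,q7} U15={q1,q6} U16={q6,q7} U23={q6} U24={q5,q6} U25={q6} U26={q4,q5,q6} U34={q6} U35={q6} U36={q6} U45={q1,q6} U46={q3,q5,q6,q7} U56={q6}
  U123={q6} U124={q6} U125={q6} U126={q6} U134={q6} U135={q6} U136={q6} U145={q1,q6} U146={q6,q7} U156={q6} U234={q6} U235={q6} U236={q6} U245={q6} U246={q5,q6} U256={q6} U345={q6} U346={q6} U356={q6} U456={q6}
  U1234={q6} U1235={q6} U1236={q6} U1245={q6} U1246={q6} U1256={q6} U1345={q6} U1346={q6} U1356={q6} U1456={q6} U2345={q6} U2346={q6} U2356={q6} U2456={q6} U3456={q6}
  U12345={q6} U12346={q6} U12356={q6} U12456={q6} U13456={q6} U23456={q6}
  U123456={q6}
components per intersection:
  U1: {q1,q2,q6} {q7}
  U2: {q4} {q5} {q6}
  U3: {q6}
  U4: {q1,q6} {q3} {q5} {q7}
  U5: {q1,q6}
  U6: {q3} {q4} {q5} {q6} {q7}
  U12: {q6}
  U13: {q6}
  U14: {q1,q6} {q7}
  U15: {q1,q6}
  U16: {q6} {q7}
  U23: {q6}
  U24: {q5} {q6}
  U25: {q6}
  U26: {q4} {q5} {q6}
  U34: {q6}
  U35: {q6}
  U36: {q6}
  U45: {q1,q6}
  U46: {q3} {q5} {q6} {q7}
  U56: {q6}
  U123: {q6}
  U124: {q6}
  U125: {q6}
  U126: {q6}
  U134: {q6}
  U135: {q6}
  U136: {q6}
  U145: {q1,q6}
  U146: {q6} {q7}
  U156: {q6}
  U234: {q6}
  U235: {q6}
  U236: {q6}
  U245: {q6}
  U246: {q5} {q6}
  U256: {q6}
  U345: {q6}
  U346: {q6}
  U356: {q6}
  U456: {q6}
  U1234: {q6}
  U1235: {q6}
  U1236: {q6}
  U1245: {q6}
  U1246: {q6}
  U1256: {q6}
  U1345: {q6}
  U1346: {q6}
  U1356: {q6}
  U1456: {q6}
  U2345: {q6}
  U2346: {q6}
  U2356: {q6}
  U2456: {q6}
  U3456: {q6}
  U12345: {q6}
  U12346: {q6}
  U12356: {q6}
  U12456: {q6}
  U13456: {q6}
  U23456: {q6}
  U123456: {q6}
C dims 16,23,22,15; δ0: rk 11, SNF 1^11; δ1: rk 12, SNF 1^12; δ2: rk 10, SNF 1^10
Ȟ^0: (16−11)−0=5 ⇒ Z^5
Ȟ^1: (23−12)−11=0 ⇒ 0
Ȟ^2: (22−10)−12=0 ⇒ 0


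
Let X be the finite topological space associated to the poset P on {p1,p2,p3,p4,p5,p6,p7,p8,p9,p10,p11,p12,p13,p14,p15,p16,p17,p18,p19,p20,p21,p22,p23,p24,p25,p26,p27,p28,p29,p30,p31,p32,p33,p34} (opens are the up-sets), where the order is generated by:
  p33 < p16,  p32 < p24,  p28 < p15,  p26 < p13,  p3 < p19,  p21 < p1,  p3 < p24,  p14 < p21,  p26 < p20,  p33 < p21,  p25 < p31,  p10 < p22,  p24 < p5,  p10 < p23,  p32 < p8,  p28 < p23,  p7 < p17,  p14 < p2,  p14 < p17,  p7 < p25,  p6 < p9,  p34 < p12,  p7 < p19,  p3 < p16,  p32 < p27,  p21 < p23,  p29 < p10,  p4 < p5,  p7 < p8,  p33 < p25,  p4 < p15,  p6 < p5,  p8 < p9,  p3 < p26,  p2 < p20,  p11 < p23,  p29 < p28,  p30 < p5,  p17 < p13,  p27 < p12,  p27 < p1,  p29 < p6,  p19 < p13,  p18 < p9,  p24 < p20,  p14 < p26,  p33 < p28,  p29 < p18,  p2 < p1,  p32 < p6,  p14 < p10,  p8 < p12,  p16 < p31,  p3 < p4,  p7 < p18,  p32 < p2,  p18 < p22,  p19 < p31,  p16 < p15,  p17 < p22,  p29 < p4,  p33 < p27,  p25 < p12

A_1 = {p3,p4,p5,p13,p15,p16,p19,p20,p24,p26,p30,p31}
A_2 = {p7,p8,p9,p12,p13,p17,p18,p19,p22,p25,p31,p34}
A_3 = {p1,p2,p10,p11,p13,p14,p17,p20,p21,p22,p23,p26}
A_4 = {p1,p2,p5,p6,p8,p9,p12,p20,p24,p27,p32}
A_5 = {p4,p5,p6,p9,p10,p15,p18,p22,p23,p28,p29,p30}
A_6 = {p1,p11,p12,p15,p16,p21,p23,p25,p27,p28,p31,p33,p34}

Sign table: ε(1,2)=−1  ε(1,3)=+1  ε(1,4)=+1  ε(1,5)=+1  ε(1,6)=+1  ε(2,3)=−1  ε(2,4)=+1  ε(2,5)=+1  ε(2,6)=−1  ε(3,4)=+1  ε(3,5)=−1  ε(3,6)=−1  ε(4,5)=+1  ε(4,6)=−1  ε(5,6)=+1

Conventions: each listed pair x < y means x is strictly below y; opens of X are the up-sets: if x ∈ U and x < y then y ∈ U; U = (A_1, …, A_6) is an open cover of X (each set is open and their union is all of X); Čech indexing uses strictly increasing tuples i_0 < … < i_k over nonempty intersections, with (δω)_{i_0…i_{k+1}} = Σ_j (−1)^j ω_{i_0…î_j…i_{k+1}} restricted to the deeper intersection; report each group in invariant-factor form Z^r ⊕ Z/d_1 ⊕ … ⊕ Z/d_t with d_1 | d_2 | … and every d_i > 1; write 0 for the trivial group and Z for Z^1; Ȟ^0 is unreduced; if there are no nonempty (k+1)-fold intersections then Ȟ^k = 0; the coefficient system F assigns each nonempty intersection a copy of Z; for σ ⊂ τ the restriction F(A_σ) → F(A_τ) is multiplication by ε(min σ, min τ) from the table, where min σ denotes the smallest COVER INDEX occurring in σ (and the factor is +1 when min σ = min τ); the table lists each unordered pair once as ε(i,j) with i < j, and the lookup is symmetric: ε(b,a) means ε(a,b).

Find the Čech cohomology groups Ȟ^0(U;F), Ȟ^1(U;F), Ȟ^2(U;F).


nonempty overlaps:
  A12={p13,p19,p31} A13={p13,p20,p26} A14={p5,p20,p24} A15={p4,p5,p15,p30} A16={p15,p16,p31} A23={p13,p17,p22} A24={p8,p9,p12} A25={p9,p18,p22} A26={p12,p25,p31,p34} A34={p1,p2,p20} A35={p10,p22,p23} A36={p1,p11,p21,p23} A45={p5,p6,p9} A46={p1,p12,p27} A56={p15,p23,p28}
  A123={p13} A126={p31} A134={p20} A145={p5} A156={p15} A235={p22} A245={p9} A246={p12} A346={p1} A356={p23}
C dims 6,15,10; δ0: rk 6, SNF 1^5·2; δ1: rk 9, SNF 1^9
degree 0: 6−6−0 = 0 → Ȟ^0 ≅ 0
degree 1: 15−9−6 = 0 plus torsion [2] → Ȟ^1 ≅ Z/2
degree 2: 10−0−9 = 1 → Ȟ^2 ≅ Z

Ȟ^0 ≅ 0, Ȟ^1 ≅ Z/2 and Ȟ^2 ≅ Z


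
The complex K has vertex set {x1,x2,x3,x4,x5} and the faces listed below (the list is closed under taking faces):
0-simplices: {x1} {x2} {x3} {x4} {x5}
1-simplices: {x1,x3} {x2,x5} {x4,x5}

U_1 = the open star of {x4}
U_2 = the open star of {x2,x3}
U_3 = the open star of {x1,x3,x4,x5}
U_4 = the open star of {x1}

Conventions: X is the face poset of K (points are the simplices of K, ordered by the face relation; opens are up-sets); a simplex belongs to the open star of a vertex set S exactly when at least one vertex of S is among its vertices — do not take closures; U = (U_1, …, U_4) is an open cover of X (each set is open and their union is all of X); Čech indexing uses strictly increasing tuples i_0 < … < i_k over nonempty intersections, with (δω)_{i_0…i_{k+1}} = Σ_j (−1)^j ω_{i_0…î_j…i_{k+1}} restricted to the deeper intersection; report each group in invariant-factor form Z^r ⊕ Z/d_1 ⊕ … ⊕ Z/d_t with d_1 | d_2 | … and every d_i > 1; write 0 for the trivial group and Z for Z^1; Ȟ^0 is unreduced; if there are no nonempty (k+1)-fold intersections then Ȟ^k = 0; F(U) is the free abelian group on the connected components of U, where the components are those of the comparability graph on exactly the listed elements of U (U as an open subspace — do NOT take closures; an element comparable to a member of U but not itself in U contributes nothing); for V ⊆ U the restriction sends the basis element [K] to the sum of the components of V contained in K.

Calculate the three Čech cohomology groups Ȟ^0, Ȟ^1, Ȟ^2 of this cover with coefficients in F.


Ȟ^0 = Z^2,  Ȟ^1 = 0,  Ȟ^2 = 0

nonempty overlaps:
  U1={{x4},{x4,x5}} U2={{x2},{x3},{x1,x3},{x2,x5}} U3={{x1},{x3},{x4},{x5},{x1,x3},{x2,x5},{x4,x5}} U4={{x1},{x1,x3}}
  U13={{x4},{x4,x5}} U23={{x3},{x1,x3},{x2,x5}} U24={{x1,x3}} U34={{x1},{x1,x3}}
  U234={{x1,x3}}
components per intersection:
  U1: {{x4},{x4,x5}}
  U2: {{x2},{x2,x5}} {{x3},{x1,x3}}
  U3: {{x1},{x3},{x1,x3}} {{x4},{x5},{x2,x5},{x4,x5}}
  U4: {{x1},{x1,x3}}
  U13: {{x4},{x4,x5}}
  U23: {{x3},{x1,x3}} {{x2,x5}}
  U24: {{x1,x3}}
  U34: {{x1},{x1,x3}}
  U234: {{x1,x3}}
C dims 6,5,1; δ0: rk 4, SNF 1^4; δ1: rk 1, SNF 1^1
degree 0: 6−4−0 = 2 → Ȟ^0 ≅ Z^2
degree 1: 5−1−4 = 0 → Ȟ^1 ≅ 0
degree 2: 1−0−1 = 0 → Ȟ^2 ≅ 0


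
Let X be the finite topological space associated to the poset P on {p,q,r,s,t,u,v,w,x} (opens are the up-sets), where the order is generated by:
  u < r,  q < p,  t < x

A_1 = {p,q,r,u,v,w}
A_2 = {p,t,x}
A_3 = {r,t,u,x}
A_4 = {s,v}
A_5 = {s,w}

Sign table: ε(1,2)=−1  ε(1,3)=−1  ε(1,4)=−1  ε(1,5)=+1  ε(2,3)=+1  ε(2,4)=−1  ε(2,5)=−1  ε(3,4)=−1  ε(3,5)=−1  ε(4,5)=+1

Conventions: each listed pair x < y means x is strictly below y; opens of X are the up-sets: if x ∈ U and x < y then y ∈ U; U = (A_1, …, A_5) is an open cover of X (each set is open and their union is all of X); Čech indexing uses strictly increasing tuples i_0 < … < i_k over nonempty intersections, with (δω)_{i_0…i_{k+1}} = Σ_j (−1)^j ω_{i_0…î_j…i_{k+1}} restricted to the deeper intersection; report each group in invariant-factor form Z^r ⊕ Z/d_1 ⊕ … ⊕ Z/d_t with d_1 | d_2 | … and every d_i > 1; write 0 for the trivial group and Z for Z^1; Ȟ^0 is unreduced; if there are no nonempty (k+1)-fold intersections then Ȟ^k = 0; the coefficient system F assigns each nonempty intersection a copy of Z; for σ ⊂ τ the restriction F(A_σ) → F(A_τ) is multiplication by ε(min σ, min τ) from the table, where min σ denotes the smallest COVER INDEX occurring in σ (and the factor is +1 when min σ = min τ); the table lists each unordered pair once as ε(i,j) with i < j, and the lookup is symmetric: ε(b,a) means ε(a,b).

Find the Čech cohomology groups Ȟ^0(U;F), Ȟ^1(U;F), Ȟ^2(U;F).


nonempty intersections:
  A12={p} A13={r,u} A14={v} A15={w} A23={t,x} A45={s}
C dims 5,6; δ0: rk 5, SNF 1^4·2
Ȟ^0: (5−5)−0=0 ⇒ 0
Ȟ^1: (6−0)−5=1 plus torsion [2] ⇒ Z ⊕ Z/2
Ȟ^2: (0−0)−0=0 ⇒ 0

Ȟ^0(U;F) ≅ 0, Ȟ^1(U;F) ≅ Z ⊕ Z/2, Ȟ^2(U;F) ≅ 0


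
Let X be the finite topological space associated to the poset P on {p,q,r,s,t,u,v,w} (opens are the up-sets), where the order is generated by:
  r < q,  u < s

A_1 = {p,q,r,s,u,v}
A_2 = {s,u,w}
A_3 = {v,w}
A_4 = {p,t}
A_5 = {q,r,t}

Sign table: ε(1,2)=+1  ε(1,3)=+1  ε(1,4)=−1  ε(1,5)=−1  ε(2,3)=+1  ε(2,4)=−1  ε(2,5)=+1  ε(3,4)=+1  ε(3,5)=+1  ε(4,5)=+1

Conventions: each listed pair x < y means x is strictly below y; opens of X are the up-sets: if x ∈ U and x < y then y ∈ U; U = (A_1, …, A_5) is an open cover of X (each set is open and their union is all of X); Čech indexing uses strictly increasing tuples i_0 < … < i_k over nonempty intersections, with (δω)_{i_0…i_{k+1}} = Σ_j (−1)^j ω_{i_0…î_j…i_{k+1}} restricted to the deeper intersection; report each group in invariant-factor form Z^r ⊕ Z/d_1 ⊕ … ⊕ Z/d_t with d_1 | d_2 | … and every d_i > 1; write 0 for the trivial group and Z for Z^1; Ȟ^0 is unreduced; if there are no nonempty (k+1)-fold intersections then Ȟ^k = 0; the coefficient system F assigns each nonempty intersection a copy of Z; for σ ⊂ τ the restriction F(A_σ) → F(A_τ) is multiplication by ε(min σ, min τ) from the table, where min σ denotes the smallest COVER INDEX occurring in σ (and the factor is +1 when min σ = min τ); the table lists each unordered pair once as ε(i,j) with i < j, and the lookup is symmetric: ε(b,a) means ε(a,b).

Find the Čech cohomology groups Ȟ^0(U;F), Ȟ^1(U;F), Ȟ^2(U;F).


Ȟ^0 = Z; Ȟ^1 = Z^2; Ȟ^2 = 0

cover nerve:
  A12={s,u} A13={v} A14={p} A15={q,r} A23={w} A45={t}
C dims 5,6; δ0: rk 4, SNF 1^4
Ȟ^0: (5−4)−0=1 ⇒ Z
Ȟ^1: (6−0)−4=2 ⇒ Z^2
Ȟ^2: (0−0)−0=0 ⇒ 0
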